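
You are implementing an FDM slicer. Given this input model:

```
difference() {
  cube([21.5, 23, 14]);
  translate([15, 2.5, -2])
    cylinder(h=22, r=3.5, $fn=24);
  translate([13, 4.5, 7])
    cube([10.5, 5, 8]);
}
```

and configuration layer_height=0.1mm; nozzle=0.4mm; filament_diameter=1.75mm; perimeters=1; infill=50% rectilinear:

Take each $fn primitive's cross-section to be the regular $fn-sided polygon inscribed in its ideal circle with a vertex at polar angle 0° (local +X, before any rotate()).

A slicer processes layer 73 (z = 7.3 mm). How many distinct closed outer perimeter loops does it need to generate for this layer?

2

At z = 7.3 mm: the cube is present — its section is the full 21.5×23 rectangle; the r=3.5 cylinder at (15, 2.5) contributes a regular 24-gon of circumradius 3.5; the cube at (13, 4.5) is present — its section is the full 10.5×5 rectangle; Subtracting the remaining from the first: starting from the 21.5×23 cube, the r=3.5 cylinder at (15, 2.5) partially overlaps it — only the 34.78 mm² overlap (of its 38.05 mm²) is removed, clipping the outline; the 10.5×5 cube at (13, 4.5) partially overlaps it — only the 36.99 mm² overlap (of its 52.50 mm²) is removed, clipping the outline — 2 connected regions. The result has 2 disconnected regions.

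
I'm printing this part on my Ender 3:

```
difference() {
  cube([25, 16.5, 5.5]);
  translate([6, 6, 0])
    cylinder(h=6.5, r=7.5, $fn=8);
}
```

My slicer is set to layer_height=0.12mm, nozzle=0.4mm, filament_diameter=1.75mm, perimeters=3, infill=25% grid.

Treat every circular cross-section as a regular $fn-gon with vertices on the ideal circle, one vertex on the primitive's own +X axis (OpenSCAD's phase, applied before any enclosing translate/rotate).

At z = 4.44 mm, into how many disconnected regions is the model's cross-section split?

2

At z = 4.44 mm: the cube is present — its section is the full 25×16.5 rectangle; the r=7.5 cylinder at (6, 6) gives a regular 8-gon of circumradius 7.5 (constant along its height); After the difference (first − rest): starting from the 25×16.5 cube, the r=7.5 cylinder at (6, 6) partially overlaps it — only the 148.24 mm² overlap (of its 159.10 mm²) is removed, clipping the outline — 2 connected regions. The result has 2 disconnected regions.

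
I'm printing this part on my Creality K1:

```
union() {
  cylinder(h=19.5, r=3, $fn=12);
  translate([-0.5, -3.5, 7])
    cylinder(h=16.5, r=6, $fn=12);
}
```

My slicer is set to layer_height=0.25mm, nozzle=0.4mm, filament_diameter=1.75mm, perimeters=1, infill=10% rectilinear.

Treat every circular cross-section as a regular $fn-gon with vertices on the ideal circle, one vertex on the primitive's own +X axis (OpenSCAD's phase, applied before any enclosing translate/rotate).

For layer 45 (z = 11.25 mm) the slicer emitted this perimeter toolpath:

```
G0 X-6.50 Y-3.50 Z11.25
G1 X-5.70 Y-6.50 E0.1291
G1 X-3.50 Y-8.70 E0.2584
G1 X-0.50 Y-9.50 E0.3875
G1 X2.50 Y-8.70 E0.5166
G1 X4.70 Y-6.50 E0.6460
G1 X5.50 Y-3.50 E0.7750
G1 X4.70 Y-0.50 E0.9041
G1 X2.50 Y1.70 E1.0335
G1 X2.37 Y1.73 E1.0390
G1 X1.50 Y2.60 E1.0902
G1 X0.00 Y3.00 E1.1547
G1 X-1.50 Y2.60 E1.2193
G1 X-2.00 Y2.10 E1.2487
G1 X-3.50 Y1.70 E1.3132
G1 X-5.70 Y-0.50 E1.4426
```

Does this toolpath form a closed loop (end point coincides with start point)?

no

Start point (G0): (-6.50, -3.50). End point (last G1): the path does not return to the start — open.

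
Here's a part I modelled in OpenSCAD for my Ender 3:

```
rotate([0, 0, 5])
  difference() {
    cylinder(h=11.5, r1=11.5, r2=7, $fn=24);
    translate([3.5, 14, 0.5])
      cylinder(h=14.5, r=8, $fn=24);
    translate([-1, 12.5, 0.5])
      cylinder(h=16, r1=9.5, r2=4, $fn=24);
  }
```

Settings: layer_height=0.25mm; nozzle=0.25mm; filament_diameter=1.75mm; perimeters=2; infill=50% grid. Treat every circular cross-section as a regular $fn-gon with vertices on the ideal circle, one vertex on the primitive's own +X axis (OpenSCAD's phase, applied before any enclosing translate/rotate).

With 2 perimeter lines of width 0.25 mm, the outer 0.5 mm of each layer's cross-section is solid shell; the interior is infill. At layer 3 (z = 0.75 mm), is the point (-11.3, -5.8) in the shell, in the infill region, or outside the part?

At z = 0.75 mm: the cone contributes a regular 24-gon of circumradius 11.207 (interpolated between r1=11.5 and r2=7 at t=0.065); the cylinder at (3.5, 14): section is a regular 24-gon, circumradius r=8; the cone at (-1, 12.5) contributes a regular 24-gon of circumradius 9.414 (interpolated between r1=9.5 and r2=4 at t=0.016); Subtracting the remaining from the first: starting from the cone, the r=8 cylinder at (3.5, 14) partially overlaps it — only the 39.23 mm² overlap (of its 198.77 mm²) is removed, clipping the outline; the cone at (-1, 12.5) partially overlaps it — only the 51.53 mm² overlap (of its 275.25 mm²) is removed, clipping the outline — 1 connected region; (rotated 5° about Z; rotation is an isometry so areas/perimeters/island counts are preserved). Overall, the cross-section is a single solid region. Undo the 5° rotation: the query point maps to (-11.763, -4.793) in the un-rotated model frame. The nearest boundary edge runs (-9.71, -5.60)→(-10.82, -2.90); distance from the point to it = 1.59 mm. The point is not inside any of the regions above, so it lies outside the cross-section (1.59 mm from the nearest boundary).

outside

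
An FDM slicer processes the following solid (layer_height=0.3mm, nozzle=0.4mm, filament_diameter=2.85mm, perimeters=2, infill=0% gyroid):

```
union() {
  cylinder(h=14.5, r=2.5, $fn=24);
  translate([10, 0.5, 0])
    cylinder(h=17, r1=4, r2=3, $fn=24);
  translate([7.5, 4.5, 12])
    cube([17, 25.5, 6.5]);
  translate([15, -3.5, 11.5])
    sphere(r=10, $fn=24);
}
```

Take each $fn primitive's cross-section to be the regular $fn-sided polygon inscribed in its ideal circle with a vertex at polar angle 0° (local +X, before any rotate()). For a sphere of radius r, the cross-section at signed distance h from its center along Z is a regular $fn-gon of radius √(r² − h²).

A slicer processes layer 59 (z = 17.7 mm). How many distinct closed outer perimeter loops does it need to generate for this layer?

2

At z = 17.7 mm: the cylinder does not reach this height (z outside [0, 14.5]); the cone at (10, 0.5) is not intersected at this z (z outside [0, 17]); the cube at (7.5, 4.5) (footprint 17×25.5) is included at this height; the r=10 sphere at (15, -3.5) slices to a regular 24-gon of circumradius 7.846 (√(r²−h²) with h=6.2 from center); Merging all regions: the 2 present regions are separate (no shared area or edge), so areas and boundary lengths simply add and each stays a separate island — 2 connected regions. The result has 2 disconnected regions.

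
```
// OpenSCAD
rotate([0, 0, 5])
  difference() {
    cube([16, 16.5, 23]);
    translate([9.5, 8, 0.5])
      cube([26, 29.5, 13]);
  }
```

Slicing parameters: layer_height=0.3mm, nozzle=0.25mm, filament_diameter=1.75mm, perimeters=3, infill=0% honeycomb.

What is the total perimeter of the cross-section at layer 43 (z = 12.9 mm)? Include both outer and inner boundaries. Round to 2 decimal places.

At z = 12.9 mm: the cube (footprint 16×16.5) is included at this height (perimeter 65.00 mm); the cube at (9.5, 8) is present — its section is the full 26×29.5 rectangle (perimeter 111.00 mm); Taking the first minus the rest: starting from the 16×16.5 cube, the 26×29.5 cube at (9.5, 8) partially overlaps it — only the 55.25 mm² overlap (of its 767.00 mm²) is removed, clipping the outline — boundary = 65.00 mm; (rotated 5° about Z; rotation is an isometry so areas/perimeters/island counts are preserved). Overall, the cross-section is a single solid region. Total boundary length (outer) = 65.00 mm.

65.00 mm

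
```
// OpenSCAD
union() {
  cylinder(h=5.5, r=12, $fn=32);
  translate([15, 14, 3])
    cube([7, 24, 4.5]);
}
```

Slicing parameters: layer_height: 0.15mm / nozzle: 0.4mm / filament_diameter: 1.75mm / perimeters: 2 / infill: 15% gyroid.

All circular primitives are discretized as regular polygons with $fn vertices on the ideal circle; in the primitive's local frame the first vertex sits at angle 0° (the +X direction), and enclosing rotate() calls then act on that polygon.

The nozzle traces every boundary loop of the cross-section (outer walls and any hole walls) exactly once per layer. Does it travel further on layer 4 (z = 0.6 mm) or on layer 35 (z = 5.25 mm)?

Layer 4 (z = 0.6): the r=12 cylinder gives a regular 32-gon of circumradius 12 (constant along its height) (perimeter = 2·32·12.000·sin(180°/32) = 75.28 mm); the cube at (15, 14) is absent (z outside [3, 7.5]); Combining (union): only the r=12 cylinder is present, so the union is just that shape — boundary = 75.28 mm. So its perimeter = 75.28 mm. Layer 35 (z = 5.25): the r=12 cylinder gives a regular 32-gon of circumradius 12 (constant along its height) (perimeter = 2·32·12.000·sin(180°/32) = 75.28 mm); the 7×24 cube at (15, 14) contributes its full rectangle (perimeter 62.00 mm); Merging all regions: the 2 present regions are separate (no shared area or edge), so areas and boundary lengths simply add and each stays a separate island — boundary = 137.28 mm. So its perimeter = 137.28 mm. Layer 35 is larger (137.28 vs 75.28 mm).

layer 35 (z = 5.25 mm)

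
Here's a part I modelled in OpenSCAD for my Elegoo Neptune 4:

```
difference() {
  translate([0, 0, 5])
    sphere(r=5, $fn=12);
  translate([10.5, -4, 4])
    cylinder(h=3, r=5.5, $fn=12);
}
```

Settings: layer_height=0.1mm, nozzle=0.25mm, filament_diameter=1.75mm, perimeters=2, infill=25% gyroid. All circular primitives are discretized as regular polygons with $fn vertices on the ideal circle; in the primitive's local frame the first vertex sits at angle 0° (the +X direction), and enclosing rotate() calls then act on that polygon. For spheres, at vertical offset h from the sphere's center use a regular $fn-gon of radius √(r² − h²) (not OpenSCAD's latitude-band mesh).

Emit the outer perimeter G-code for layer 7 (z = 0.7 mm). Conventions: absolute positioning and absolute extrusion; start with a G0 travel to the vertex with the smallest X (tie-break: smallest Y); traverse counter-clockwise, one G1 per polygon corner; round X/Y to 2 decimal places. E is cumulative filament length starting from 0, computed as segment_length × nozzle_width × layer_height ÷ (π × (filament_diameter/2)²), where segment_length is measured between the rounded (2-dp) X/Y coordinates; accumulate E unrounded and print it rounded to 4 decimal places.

At z = 0.7 mm: the sphere: section is a regular 12-gon, circumradius = √(r²−h²) = √(5²−4.3²) = 2.551; the cylinder at (10.5, -4) is absent (z outside [4, 7]); After the difference (first − rest): none of the subtracted shapes is present at this height, so the r=5 sphere is unchanged — 1 connected region. The outline is a single polygon with 12 vertices. Extrusion per mm of travel: 0.25 × 0.1 / (π × 0.875²) = 0.010394. Accumulating E over each segment gives final E = 0.1648.

G0 X-2.55 Y0.00 Z0.70
G1 X-2.21 Y-1.28 E0.0138
G1 X-1.28 Y-2.21 E0.0274
G1 X0.00 Y-2.55 E0.0412
G1 X1.28 Y-2.21 E0.0550
G1 X2.21 Y-1.28 E0.0686
G1 X2.55 Y0.00 E0.0824
G1 X2.21 Y1.28 E0.0962
G1 X1.28 Y2.21 E0.1098
G1 X0.00 Y2.55 E0.1236
G1 X-1.28 Y2.21 E0.1374
G1 X-2.21 Y1.28 E0.1510
G1 X-2.55 Y0.00 E0.1648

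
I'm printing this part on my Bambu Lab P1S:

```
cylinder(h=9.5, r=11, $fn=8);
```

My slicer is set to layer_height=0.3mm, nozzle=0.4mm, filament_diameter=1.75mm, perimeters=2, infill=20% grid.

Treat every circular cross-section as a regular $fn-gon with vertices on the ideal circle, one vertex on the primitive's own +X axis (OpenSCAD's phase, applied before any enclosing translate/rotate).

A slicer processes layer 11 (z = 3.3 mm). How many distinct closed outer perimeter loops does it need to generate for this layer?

1

At z = 3.3 mm: the r=11 cylinder contributes a regular 8-gon of circumradius 11. The result has 1 disconnected region.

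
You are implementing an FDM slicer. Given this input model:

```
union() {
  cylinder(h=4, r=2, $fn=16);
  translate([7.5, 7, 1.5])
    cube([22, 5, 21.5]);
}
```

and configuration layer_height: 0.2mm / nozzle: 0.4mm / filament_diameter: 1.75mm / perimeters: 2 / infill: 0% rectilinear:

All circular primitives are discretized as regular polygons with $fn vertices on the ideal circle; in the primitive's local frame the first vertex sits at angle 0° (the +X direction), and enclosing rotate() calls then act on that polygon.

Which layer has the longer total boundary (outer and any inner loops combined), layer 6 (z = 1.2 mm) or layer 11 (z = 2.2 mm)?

Layer 6 (z = 1.2): the r=2 cylinder gives a regular 16-gon of circumradius 2 (constant along its height) (perimeter = 2·16·2.000·sin(180°/16) = 12.49 mm); the cube at (7.5, 7) is not intersected at this z (z outside [1.5, 23]); Merging all regions: only the r=2 cylinder is present, so the union is just that shape — boundary = 12.49 mm. So its perimeter = 12.49 mm. Layer 11 (z = 2.2): the r=2 cylinder gives a regular 16-gon of circumradius 2 (constant along its height) (perimeter = 2·16·2.000·sin(180°/16) = 12.49 mm); the 22×5 cube at (7.5, 7) contributes its full rectangle (perimeter 54.00 mm); Combining (union): the 2 present regions are separate (no shared area or edge), so areas and boundary lengths simply add and each stays a separate island — boundary = 66.49 mm. So its perimeter = 66.49 mm. Layer 11 is larger (66.49 vs 12.49 mm).

layer 11 (z = 2.2 mm)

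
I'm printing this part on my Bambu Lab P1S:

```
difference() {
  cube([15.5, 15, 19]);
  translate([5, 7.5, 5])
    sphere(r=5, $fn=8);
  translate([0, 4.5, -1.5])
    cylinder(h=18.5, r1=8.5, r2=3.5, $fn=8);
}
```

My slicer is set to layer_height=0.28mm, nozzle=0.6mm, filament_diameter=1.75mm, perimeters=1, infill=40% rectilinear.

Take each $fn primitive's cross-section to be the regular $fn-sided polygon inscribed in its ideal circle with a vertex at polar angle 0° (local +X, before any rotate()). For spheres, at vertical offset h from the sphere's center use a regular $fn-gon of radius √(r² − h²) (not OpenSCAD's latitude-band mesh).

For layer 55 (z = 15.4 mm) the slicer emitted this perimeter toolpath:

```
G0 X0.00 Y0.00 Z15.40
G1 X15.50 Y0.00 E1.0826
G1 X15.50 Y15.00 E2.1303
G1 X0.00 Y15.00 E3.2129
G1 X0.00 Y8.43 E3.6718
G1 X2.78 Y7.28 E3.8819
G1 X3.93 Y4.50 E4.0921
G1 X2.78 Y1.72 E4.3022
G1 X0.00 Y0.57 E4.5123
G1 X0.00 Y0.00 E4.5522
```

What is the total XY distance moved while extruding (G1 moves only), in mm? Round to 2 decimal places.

65.17 mm

Sum the Euclidean lengths of each G1 segment: total = 65.17 mm.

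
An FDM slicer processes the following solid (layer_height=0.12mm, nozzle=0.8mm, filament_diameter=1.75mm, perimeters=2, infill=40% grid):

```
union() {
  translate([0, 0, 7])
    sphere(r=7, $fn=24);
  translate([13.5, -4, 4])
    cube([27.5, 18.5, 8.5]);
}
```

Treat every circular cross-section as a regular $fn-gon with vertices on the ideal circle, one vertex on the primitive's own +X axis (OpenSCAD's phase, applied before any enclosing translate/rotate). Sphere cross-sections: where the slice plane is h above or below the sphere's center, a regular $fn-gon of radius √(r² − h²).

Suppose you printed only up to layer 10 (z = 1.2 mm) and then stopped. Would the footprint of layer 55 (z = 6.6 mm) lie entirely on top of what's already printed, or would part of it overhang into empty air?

part overhangs

Compare the two slices. At z = 1.2: the sphere: section is a regular 24-gon, circumradius = √(r²−h²) = √(7²−5.8²) = 3.919 (area = (24/2)·3.919²·sin(360°/24) = 47.71 mm²); the cube at (13.5, -4) is absent (z outside [4, 12.5]); Taking the union: only the r=7 sphere is present, so the union is just that shape — area = 47.71 mm². At z = 6.6: the r=7 sphere slices to a regular 24-gon of circumradius 6.989 (√(r²−h²) with h=0.4 from center) (area = (24/2)·6.989²·sin(360°/24) = 151.69 mm²); the cube at (13.5, -4) (footprint 27.5×18.5) is included at this height (area 508.75 mm²); Taking the union: the 2 present regions are separate (no shared area or edge), so areas and boundary lengths simply add and each stays a separate island — area = 660.44 mm². Checking containment: at z = 6.6 the cross-section extends beyond the z = 1.2 cross-section by about 612.73 mm².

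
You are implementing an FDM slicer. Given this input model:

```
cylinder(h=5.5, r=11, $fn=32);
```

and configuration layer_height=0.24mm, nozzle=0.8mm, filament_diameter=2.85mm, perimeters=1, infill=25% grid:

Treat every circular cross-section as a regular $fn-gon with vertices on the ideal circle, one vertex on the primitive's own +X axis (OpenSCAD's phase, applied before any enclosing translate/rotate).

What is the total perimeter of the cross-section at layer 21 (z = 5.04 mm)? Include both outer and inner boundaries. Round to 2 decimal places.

At z = 5.04 mm: the cylinder: section is a regular 32-gon, circumradius r=11 (perimeter = 2·32·11.000·sin(180°/32) = 69.00 mm). Overall, the cross-section is a single solid region. Total boundary length (outer) = 69.00 mm.

69.00 mm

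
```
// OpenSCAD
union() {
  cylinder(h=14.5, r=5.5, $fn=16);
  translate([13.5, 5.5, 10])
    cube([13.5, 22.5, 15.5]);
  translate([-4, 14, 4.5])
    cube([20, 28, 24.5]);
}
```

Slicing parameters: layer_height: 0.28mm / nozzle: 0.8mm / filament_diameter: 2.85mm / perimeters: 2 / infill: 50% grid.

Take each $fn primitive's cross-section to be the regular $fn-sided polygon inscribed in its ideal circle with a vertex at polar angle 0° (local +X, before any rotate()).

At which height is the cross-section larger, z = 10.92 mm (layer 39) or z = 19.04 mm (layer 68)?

Layer 39 (z = 10.92): the r=5.5 cylinder contributes a regular 16-gon of circumradius 5.5 (area = (16/2)·5.500²·sin(360°/16) = 92.61 mm²); the 13.5×22.5 cube at (13.5, 5.5) contributes its full rectangle (area 303.75 mm²); the 20×28 cube at (-4, 14) contributes its full rectangle (area 560.00 mm²); Merging all regions: the regions partially overlap — summed areas 956.36 mm² minus the doubly-counted overlap 35.00 mm² gives 921.36 mm² — area = 921.36 mm². So its area = 921.36 mm². Layer 68 (z = 19.04): the cylinder is absent (z outside [0, 14.5]); the cube at (13.5, 5.5) (footprint 13.5×22.5) is included at this height (area 303.75 mm²); the cube at (-4, 14) (footprint 20×28) is included at this height (area 560.00 mm²); Merging all regions: the regions partially overlap — summed areas 863.75 mm² minus the doubly-counted overlap 35.00 mm² gives 828.75 mm² — area = 828.75 mm². So its area = 828.75 mm². Layer 39 is larger (921.36 vs 828.75 mm²).

layer 39 (z = 10.92 mm)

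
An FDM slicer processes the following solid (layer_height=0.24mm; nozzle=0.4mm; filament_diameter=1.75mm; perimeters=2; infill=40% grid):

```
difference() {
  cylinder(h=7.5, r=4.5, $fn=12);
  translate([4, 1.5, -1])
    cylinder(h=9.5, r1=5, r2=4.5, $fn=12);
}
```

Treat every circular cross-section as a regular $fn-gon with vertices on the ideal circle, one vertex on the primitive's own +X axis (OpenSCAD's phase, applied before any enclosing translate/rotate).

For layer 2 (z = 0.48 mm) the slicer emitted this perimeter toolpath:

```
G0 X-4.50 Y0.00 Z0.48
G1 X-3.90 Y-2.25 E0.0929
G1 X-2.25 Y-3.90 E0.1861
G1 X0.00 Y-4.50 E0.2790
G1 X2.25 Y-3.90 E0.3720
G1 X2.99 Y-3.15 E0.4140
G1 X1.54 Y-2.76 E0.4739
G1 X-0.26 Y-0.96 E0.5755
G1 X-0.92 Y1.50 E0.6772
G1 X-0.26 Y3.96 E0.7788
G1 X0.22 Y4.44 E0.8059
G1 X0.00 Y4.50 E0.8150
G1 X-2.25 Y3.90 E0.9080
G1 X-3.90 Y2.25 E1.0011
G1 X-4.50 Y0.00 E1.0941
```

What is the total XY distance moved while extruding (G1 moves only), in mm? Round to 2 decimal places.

27.41 mm

Sum the Euclidean lengths of each G1 segment: total = 27.41 mm.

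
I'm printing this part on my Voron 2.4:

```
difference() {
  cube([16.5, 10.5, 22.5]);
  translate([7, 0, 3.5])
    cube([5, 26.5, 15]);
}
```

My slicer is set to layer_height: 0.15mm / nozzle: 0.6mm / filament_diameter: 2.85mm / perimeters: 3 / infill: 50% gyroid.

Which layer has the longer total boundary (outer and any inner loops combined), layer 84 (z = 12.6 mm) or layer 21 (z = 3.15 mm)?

Layer 84 (z = 12.6): the cube (footprint 16.5×10.5) is included at this height (perimeter 54.00 mm); the cube at (7, 0) is present — its section is the full 5×26.5 rectangle (perimeter 63.00 mm); Subtracting the remaining from the first: starting from the 16.5×10.5 cube, the 5×26.5 cube at (7, 0) partially overlaps it — only the 52.50 mm² overlap (of its 132.50 mm²) is removed, clipping the outline — boundary = 65.00 mm. So its perimeter = 65.00 mm. Layer 21 (z = 3.15): the 16.5×10.5 cube contributes its full rectangle (perimeter 54.00 mm); the cube at (7, 0) is not intersected at this z (z outside [3.5, 18.5]); Taking the first minus the rest: none of the subtracted shapes is present at this height, so the 16.5×10.5 cube is unchanged — boundary = 54.00 mm. So its perimeter = 54.00 mm. Layer 84 is larger (65.00 vs 54.00 mm).

layer 84 (z = 12.6 mm)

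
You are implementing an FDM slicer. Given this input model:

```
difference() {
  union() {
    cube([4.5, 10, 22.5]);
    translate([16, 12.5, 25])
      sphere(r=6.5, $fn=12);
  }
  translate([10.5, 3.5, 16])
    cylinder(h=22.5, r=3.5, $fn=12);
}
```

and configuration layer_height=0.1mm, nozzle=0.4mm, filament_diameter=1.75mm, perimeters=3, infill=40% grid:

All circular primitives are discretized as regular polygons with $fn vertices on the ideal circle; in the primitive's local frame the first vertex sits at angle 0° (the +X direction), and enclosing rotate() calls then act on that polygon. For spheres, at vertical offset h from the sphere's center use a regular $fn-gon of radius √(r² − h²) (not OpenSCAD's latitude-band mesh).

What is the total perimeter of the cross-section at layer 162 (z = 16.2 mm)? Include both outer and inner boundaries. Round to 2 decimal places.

29.00 mm

At z = 16.2 mm: the cube is present — its section is the full 4.5×10 rectangle (perimeter 29.00 mm); the sphere at (16, 12.5) is not intersected at this z (|z−center|=8.800 > r=6.5); Combining (union): only the 4.5×10 cube is present, so the union is just that shape — boundary = 29.00 mm; the cylinder at (10.5, 3.5): section is a regular 12-gon, circumradius r=3.5 (perimeter = 2·12·3.500·sin(180°/12) = 21.74 mm); After the difference (first − rest): starting from that combined region, the r=3.5 cylinder at (10.5, 3.5) misses the remaining region (no effect) — boundary = 29.00 mm. Overall, the cross-section is a single solid region. Total boundary length (outer) = 29.00 mm.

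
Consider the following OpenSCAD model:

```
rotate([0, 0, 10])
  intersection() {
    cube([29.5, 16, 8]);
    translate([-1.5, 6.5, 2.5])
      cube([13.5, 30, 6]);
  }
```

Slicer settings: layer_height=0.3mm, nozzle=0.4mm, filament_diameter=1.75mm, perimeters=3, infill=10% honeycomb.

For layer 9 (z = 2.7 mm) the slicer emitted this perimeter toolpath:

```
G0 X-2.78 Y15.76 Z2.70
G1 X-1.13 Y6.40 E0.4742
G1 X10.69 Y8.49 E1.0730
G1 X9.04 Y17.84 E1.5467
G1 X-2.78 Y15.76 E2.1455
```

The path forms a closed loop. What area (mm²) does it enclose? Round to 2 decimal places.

114.02 mm²

Apply the shoelace formula to the sequence of (X, Y) vertices; enclosed area = 114.02 mm².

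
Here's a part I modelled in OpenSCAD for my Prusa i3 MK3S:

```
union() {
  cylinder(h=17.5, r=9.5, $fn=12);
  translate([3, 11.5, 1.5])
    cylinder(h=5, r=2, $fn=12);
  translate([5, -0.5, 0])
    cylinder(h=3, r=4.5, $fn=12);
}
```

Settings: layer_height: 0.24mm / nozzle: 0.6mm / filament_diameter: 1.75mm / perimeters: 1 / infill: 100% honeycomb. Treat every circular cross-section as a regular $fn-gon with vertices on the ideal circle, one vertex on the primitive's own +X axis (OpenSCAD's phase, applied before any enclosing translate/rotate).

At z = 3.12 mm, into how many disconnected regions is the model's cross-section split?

At z = 3.12 mm: the r=9.5 cylinder contributes a regular 12-gon of circumradius 9.5; the r=2 cylinder at (3, 11.5) contributes a regular 12-gon of circumradius 2; the cylinder at (5, -0.5) is not intersected at this z (z outside [0, 3]); Combining (union): the 2 present regions are separate (no shared area or edge), so areas and boundary lengths simply add and each stays a separate island — 2 connected regions. The result has 2 disconnected regions.

2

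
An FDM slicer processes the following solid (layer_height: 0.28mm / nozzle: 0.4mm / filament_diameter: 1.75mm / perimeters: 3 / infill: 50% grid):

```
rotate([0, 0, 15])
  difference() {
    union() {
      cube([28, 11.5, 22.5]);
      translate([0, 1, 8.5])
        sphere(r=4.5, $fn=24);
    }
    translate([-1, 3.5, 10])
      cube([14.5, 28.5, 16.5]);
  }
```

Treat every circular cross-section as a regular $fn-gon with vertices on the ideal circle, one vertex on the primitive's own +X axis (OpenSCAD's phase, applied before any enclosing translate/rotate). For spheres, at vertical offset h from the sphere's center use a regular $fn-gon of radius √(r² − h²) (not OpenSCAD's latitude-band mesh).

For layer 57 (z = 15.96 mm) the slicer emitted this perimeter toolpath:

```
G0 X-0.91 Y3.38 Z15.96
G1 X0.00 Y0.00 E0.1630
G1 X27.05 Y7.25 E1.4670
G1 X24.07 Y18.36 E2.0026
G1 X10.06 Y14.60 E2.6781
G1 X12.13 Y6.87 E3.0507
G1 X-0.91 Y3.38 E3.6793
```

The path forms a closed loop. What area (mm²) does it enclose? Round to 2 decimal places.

214.06 mm²

Apply the shoelace formula to the sequence of (X, Y) vertices; enclosed area = 214.06 mm².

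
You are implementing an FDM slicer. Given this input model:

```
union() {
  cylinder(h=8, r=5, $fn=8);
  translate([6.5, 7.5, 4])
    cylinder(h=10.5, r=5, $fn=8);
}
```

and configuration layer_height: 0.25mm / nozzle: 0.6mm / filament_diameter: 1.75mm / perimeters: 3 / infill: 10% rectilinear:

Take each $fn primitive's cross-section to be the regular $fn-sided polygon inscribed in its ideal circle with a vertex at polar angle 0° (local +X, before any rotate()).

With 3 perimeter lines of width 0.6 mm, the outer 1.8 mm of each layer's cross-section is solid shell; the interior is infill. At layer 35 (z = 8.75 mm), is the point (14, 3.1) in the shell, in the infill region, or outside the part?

outside

At z = 8.75 mm: the cylinder does not reach this height (z outside [0, 8]); the r=5 cylinder at (6.5, 7.5) contributes a regular 8-gon of circumradius 5; Combining (union): only the r=5 cylinder at (6.5, 7.5) is present, so the union is just that shape — 1 connected region. Overall, the cross-section is a single solid region. The nearest boundary edge runs (10.04, 3.96)→(11.50, 7.50); distance from the point to it = 3.99 mm. The point is not inside any of the regions above, so it lies outside the cross-section (3.99 mm from the nearest boundary).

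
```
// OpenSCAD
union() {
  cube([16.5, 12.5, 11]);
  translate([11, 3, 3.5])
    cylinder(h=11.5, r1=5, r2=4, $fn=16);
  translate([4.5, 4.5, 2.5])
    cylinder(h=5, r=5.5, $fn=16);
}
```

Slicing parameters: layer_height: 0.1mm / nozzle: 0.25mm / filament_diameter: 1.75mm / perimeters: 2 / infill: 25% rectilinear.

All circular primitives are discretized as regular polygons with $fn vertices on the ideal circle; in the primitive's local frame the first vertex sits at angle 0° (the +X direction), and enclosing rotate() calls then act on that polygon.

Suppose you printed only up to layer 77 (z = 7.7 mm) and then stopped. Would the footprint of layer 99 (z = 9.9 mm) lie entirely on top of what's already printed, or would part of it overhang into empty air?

entirely on top

Compare the two slices. At z = 7.7: the cube is present — its section is the full 16.5×12.5 rectangle (area 206.25 mm²); the cone at (11, 3) contributes a regular 16-gon of circumradius 4.635 (interpolated between r1=5 and r2=4 at t=0.365) (area = (16/2)·4.635²·sin(360°/16) = 65.76 mm²); the cylinder at (4.5, 4.5) does not reach this height (z outside [2.5, 7.5]); Combining (union): the regions partially overlap — summed areas 272.01 mm² minus the doubly-counted overlap 58.19 mm² gives 213.82 mm² — area = 213.82 mm². At z = 9.9: the cube (footprint 16.5×12.5) is included at this height (area 206.25 mm²); the cone at (11, 3) (r1=5→r2=4) has section circumradius 4.443 here — a regular 16-gon (area = (16/2)·4.443²·sin(360°/16) = 60.45 mm²); the cylinder at (4.5, 4.5) is absent (z outside [2.5, 7.5]); Combining (union): the regions partially overlap — summed areas 266.70 mm² minus the doubly-counted overlap 54.30 mm² gives 212.40 mm² — area = 212.40 mm². Checking containment: the cross-section at z = 9.9 is a subset of the cross-section at z = 7.7.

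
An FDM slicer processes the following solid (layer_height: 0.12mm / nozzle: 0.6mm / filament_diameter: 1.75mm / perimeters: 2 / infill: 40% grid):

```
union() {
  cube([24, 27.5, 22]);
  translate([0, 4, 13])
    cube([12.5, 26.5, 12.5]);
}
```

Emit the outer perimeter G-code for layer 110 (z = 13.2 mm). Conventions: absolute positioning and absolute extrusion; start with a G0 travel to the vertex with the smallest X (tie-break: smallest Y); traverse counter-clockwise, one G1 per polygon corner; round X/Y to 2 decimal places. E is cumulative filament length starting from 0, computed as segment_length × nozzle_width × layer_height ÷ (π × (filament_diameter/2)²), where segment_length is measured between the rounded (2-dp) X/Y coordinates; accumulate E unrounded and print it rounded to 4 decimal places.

G0 X0.00 Y0.00 Z13.20
G1 X24.00 Y0.00 E0.7184
G1 X24.00 Y27.50 E1.5416
G1 X12.50 Y27.50 E1.8858
G1 X12.50 Y30.50 E1.9757
G1 X0.00 Y30.50 E2.3498
G1 X0.00 Y0.00 E3.2628

At z = 13.2 mm: the 24×27.5 cube contributes its full rectangle; the 12.5×26.5 cube at (0, 4) contributes its full rectangle; Merging all regions: the regions partially overlap (shared area 293.75 mm²), so overlapping operands fuse into one piece — 1 connected region. The outline is a single polygon with 6 vertices. Extrusion per mm of travel: 0.6 × 0.12 / (π × 0.875²) = 0.029934. Accumulating E over each segment gives final E = 3.2628.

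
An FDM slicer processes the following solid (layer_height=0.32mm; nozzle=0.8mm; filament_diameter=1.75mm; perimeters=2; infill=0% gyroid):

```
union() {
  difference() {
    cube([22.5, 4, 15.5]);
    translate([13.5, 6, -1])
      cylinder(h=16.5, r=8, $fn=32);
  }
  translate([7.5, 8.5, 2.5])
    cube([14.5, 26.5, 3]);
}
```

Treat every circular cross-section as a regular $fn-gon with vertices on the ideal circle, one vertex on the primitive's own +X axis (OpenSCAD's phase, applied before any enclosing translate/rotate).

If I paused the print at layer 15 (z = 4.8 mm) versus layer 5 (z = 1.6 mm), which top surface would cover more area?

layer 15 (z = 4.8 mm)

Layer 15 (z = 4.8): the cube (footprint 22.5×4) is included at this height (area 90.00 mm²); the r=8 cylinder at (13.5, 6) gives a regular 32-gon of circumradius 8 (constant along its height) (area = (32/2)·8.000²·sin(360°/32) = 199.77 mm²); After the difference (first − rest): starting from the 22.5×4 cube (90.00 mm²), the r=8 cylinder at (13.5, 6) partially overlaps it — only the 54.12 mm² overlap (of its 199.77 mm²) is removed, clipping the outline — area = 35.88 mm²; the cube at (7.5, 8.5) is present — its section is the full 14.5×26.5 rectangle (area 384.25 mm²); Merging all regions: the 2 present regions are separate (no shared area or edge), so areas and boundary lengths simply add and each stays a separate island — area = 420.13 mm². So its area = 420.13 mm². Layer 5 (z = 1.6): the cube (footprint 22.5×4) is included at this height (area 90.00 mm²); the r=8 cylinder at (13.5, 6) contributes a regular 32-gon of circumradius 8 (area = (32/2)·8.000²·sin(360°/32) = 199.77 mm²); Subtracting the remaining from the first: starting from the 22.5×4 cube (90.00 mm²), the r=8 cylinder at (13.5, 6) partially overlaps it — only the 54.12 mm² overlap (of its 199.77 mm²) is removed, clipping the outline — area = 35.88 mm²; the cube at (7.5, 8.5) does not reach this height (z outside [2.5, 5.5]); Merging all regions: only that combined region is present, so the union is just that shape — area = 35.88 mm². So its area = 35.88 mm². Layer 15 is larger (420.13 vs 35.88 mm²).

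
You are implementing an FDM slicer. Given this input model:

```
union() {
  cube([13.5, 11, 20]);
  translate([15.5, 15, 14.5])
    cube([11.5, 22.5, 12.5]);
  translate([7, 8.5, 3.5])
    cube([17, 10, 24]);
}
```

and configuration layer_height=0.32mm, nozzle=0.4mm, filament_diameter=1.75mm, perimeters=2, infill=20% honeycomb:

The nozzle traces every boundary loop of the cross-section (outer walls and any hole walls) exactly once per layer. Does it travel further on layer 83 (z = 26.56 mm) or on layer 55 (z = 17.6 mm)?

layer 55 (z = 17.6 mm)

Layer 83 (z = 26.56): the cube is absent (z outside [0, 20]); the 11.5×22.5 cube at (15.5, 15) contributes its full rectangle (perimeter 68.00 mm); the cube at (7, 8.5) is present — its section is the full 17×10 rectangle (perimeter 54.00 mm); Taking the union: the regions partially overlap (shared area 29.75 mm²), so the edge portions inside another operand are dropped and the merged outline is re-measured after clipping — boundary = 98.00 mm. So its perimeter = 98.00 mm. Layer 55 (z = 17.6): the cube (footprint 13.5×11) is included at this height (perimeter 49.00 mm); the cube at (15.5, 15) is present — its section is the full 11.5×22.5 rectangle (perimeter 68.00 mm); the 17×10 cube at (7, 8.5) contributes its full rectangle (perimeter 54.00 mm); Combining (union): the regions partially overlap (shared area 46.00 mm²), so the edge portions inside another operand are dropped and the merged outline is re-measured after clipping — boundary = 129.00 mm. So its perimeter = 129.00 mm. Layer 55 is larger (129.00 vs 98.00 mm).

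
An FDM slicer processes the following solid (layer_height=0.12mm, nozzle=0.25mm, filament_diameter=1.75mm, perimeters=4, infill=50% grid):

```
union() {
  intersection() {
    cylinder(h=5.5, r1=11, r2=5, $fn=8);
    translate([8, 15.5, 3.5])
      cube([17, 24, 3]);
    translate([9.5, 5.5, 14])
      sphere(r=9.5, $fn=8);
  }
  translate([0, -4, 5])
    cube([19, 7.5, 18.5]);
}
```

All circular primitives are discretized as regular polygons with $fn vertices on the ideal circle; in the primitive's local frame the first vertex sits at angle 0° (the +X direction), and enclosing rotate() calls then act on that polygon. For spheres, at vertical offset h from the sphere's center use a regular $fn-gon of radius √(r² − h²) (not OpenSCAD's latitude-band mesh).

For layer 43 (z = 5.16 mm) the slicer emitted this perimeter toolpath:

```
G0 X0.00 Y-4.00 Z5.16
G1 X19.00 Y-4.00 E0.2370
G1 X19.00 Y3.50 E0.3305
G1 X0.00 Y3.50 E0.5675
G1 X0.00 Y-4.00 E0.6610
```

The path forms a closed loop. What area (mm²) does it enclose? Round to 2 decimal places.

Apply the shoelace formula to the sequence of (X, Y) vertices; enclosed area = 142.50 mm².

142.50 mm²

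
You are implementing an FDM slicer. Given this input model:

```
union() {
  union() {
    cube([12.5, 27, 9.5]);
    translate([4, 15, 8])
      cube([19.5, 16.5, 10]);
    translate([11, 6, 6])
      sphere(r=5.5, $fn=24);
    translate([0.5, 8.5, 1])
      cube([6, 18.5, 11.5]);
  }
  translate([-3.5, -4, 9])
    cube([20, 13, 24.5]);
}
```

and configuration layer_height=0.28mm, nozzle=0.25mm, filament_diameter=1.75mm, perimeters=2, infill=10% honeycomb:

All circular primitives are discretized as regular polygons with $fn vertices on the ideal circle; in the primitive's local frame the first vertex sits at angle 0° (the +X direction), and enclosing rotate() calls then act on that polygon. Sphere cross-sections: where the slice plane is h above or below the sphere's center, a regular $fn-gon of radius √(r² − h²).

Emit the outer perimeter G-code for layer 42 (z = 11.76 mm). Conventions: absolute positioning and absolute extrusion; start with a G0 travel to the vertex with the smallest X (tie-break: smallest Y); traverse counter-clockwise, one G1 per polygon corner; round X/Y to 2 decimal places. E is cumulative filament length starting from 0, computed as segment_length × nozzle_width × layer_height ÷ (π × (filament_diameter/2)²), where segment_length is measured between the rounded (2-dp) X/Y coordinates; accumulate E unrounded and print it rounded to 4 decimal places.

G0 X-3.50 Y-4.00 Z11.76
G1 X16.50 Y-4.00 E0.5821
G1 X16.50 Y9.00 E0.9604
G1 X6.50 Y9.00 E1.2514
G1 X6.50 Y15.00 E1.4260
G1 X23.50 Y15.00 E1.9208
G1 X23.50 Y31.50 E2.4010
G1 X4.00 Y31.50 E2.9685
G1 X4.00 Y27.00 E3.0994
G1 X0.50 Y27.00 E3.2013
G1 X0.50 Y9.00 E3.7251
G1 X-3.50 Y9.00 E3.8415
G1 X-3.50 Y-4.00 E4.2199

At z = 11.76 mm: the cube is absent (z outside [0, 9.5]); the cube at (4, 15) (footprint 19.5×16.5) is included at this height; the sphere at (11, 6) is absent (|z−center|=5.760 > r=5.5); the cube at (0.5, 8.5) (footprint 6×18.5) is included at this height; Merging all regions: the regions partially overlap (shared area 30.00 mm²), so overlapping operands fuse into one piece — 1 connected region; the 20×13 cube at (-3.5, -4) contributes its full rectangle; Taking the union: the regions partially overlap (shared area 3.00 mm²), so overlapping operands fuse into one piece — 1 connected region. The outline is a single polygon with 12 vertices. Extrusion per mm of travel: 0.25 × 0.28 / (π × 0.875²) = 0.029103. Accumulating E over each segment gives final E = 4.2199.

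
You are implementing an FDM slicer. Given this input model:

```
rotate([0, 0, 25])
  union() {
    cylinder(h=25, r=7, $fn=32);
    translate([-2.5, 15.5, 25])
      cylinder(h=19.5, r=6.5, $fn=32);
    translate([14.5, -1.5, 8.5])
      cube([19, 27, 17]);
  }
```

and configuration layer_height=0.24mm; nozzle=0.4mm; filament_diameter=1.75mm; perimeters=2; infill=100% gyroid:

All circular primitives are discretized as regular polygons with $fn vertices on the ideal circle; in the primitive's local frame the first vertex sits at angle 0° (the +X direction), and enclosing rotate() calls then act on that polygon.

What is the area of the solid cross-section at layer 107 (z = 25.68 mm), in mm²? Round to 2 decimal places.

131.88 mm²

At z = 25.68 mm: the cylinder is not intersected at this z (z outside [0, 25]); the r=6.5 cylinder at (-2.5, 15.5) contributes a regular 32-gon of circumradius 6.5 (area = (32/2)·6.500²·sin(360°/32) = 131.88 mm²); the cube at (14.5, -1.5) is not intersected at this z (z outside [8.5, 25.5]); Combining (union): only the r=6.5 cylinder at (-2.5, 15.5) is present, so the union is just that shape — area = 131.88 mm²; (rotated 25° about Z; rotation is an isometry so areas/perimeters/island counts are preserved). Overall, the cross-section is a single solid region. Net area = 131.88 mm².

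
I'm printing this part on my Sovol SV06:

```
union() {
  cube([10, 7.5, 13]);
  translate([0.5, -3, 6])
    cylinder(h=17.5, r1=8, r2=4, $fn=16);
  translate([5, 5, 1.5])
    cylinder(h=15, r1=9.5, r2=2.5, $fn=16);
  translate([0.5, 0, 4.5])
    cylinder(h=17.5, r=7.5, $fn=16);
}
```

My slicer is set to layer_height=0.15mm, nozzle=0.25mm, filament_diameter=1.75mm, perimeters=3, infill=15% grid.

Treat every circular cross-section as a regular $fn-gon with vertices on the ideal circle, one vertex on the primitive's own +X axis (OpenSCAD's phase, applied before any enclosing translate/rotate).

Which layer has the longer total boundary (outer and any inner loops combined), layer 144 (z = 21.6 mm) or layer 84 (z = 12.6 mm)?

layer 84 (z = 12.6 mm)

Layer 144 (z = 21.6): the cube does not reach this height (z outside [0, 13]); the cone at (0.5, -3) contributes a regular 16-gon of circumradius 4.434 (interpolated between r1=8 and r2=4 at t=0.891) (perimeter = 2·16·4.434·sin(180°/16) = 27.68 mm); the cone at (5, 5) is not intersected at this z (z outside [1.5, 16.5]); the r=7.5 cylinder at (0.5, 0) contributes a regular 16-gon of circumradius 7.5 (perimeter = 2·16·7.500·sin(180°/16) = 46.82 mm); Merging all regions: the cone at (0.5, -3) lies entirely inside the r=7.5 cylinder at (0.5, 0), so the union is just the r=7.5 cylinder at (0.5, 0) — boundary = 46.82 mm. So its perimeter = 46.82 mm. Layer 84 (z = 12.6): the cube is present — its section is the full 10×7.5 rectangle (perimeter 35.00 mm); the cone at (0.5, -3) (r1=8→r2=4) has section circumradius 6.491 here — a regular 16-gon (perimeter = 2·16·6.491·sin(180°/16) = 40.53 mm); the cone at (5, 5) contributes a regular 16-gon of circumradius 4.320 (interpolated between r1=9.5 and r2=2.5 at t=0.740) (perimeter = 2·16·4.320·sin(180°/16) = 26.97 mm); the r=7.5 cylinder at (0.5, 0) contributes a regular 16-gon of circumradius 7.5 (perimeter = 2·16·7.500·sin(180°/16) = 46.82 mm); Taking the union: the regions partially overlap (shared area 202.51 mm²), so the edge portions inside another operand are dropped and the merged outline is re-measured after clipping — boundary = 58.72 mm. So its perimeter = 58.72 mm. Layer 84 is larger (58.72 vs 46.82 mm).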